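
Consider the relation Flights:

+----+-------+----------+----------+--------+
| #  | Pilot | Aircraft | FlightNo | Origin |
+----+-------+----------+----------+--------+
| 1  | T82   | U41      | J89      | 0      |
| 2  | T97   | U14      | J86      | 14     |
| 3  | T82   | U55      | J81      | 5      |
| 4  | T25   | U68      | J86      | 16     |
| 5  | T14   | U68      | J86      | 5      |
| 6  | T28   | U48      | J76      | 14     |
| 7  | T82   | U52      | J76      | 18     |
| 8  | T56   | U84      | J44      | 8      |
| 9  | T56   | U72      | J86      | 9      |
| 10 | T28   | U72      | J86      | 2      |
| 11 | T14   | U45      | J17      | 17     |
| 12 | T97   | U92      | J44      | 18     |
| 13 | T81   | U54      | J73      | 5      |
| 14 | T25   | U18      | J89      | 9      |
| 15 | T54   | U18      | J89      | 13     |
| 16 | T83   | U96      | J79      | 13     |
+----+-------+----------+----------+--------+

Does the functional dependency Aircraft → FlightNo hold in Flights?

Aircraft=U41: row 1 → FlightNo = J89 ✓
Aircraft=U14: row 2 → FlightNo = J86 ✓
Aircraft=U55: row 3 → FlightNo = J81 ✓
Aircraft=U68: rows 4, 5 → FlightNo = J86, J86 ✓
Aircraft=U48: row 6 → FlightNo = J76 ✓
Aircraft=U52: row 7 → FlightNo = J76 ✓
Aircraft=U84: row 8 → FlightNo = J44 ✓
Aircraft=U72: rows 9, 10 → FlightNo = J86, J86 ✓
Aircraft=U45: row 11 → FlightNo = J17 ✓
Aircraft=U92: row 12 → FlightNo = J44 ✓
Aircraft=U54: row 13 → FlightNo = J73 ✓
Aircraft=U18: rows 14, 15 → FlightNo = J89, J89 ✓
Aircraft=U96: row 16 → FlightNo = J79 ✓
Every Aircraft value is associated with a single FlightNo value, so Aircraft → FlightNo holds.

Yes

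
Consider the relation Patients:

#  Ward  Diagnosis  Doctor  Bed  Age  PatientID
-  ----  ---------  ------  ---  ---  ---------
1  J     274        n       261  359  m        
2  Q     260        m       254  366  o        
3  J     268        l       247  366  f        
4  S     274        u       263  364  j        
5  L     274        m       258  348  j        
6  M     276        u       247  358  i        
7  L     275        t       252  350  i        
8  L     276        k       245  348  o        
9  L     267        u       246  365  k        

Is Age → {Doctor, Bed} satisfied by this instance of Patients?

Age=359: row 1 → {Doctor,Bed} = (n, 261) ✓
Age=366: rows 2, 3 → {Doctor,Bed} takes values {(m, 254), (l, 247)} — violation
Age=364: row 4 → {Doctor,Bed} = (u, 263) ✓
Age=348: rows 5, 8 → {Doctor,Bed} takes values {(m, 258), (k, 245)} — violation
Age=358: row 6 → {Doctor,Bed} = (u, 247) ✓
Age=350: row 7 → {Doctor,Bed} = (t, 252) ✓
Age=365: row 9 → {Doctor,Bed} = (u, 246) ✓
Two rows agree on Age but differ on {Doctor, Bed}, so Age → {Doctor, Bed} does not hold.

No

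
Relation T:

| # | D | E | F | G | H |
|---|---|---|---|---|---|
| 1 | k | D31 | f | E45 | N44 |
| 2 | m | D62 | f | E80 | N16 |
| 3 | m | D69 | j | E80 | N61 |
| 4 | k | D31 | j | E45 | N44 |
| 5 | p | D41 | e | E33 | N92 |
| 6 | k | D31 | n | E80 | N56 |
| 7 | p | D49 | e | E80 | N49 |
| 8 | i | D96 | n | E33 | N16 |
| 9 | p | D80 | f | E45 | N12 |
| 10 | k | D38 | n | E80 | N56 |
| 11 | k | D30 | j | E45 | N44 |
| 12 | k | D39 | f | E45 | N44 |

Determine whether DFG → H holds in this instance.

(D=k, F=f, G=E45): rows 1, 12 → H = N44, N44 ✓
(D=m, F=f, G=E80): row 2 → H = N16 ✓
(D=m, F=j, G=E80): row 3 → H = N61 ✓
(D=k, F=j, G=E45): rows 4, 11 → H = N44, N44 ✓
(D=p, F=e, G=E33): row 5 → H = N92 ✓
(D=k, F=n, G=E80): rows 6, 10 → H = N56, N56 ✓
(D=p, F=e, G=E80): row 7 → H = N49 ✓
(D=i, F=n, G=E33): row 8 → H = N16 ✓
(D=p, F=f, G=E45): row 9 → H = N12 ✓
Every DFG value is associated with a single H value, so DFG → H holds.

Yes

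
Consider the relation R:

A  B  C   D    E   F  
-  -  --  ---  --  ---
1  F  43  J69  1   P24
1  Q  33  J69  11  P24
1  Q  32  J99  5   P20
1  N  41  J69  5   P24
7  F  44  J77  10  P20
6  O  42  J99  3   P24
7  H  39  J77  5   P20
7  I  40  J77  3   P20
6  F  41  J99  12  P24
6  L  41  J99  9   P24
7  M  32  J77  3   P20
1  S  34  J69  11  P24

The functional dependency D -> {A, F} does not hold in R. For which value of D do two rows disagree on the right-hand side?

D=J69: 4 rows → {A,F} = (1, P24), (1, P24), (1, P24), (1, P24) ✓
D=J99: 4 rows → {A,F} takes values {(1, P20), (6, P24)} — violation
D=J77: 4 rows → {A,F} = (7, P20), (7, P20), (7, P20), (7, P20) ✓
The only D value with inconsistent RHS is D=J99.

J99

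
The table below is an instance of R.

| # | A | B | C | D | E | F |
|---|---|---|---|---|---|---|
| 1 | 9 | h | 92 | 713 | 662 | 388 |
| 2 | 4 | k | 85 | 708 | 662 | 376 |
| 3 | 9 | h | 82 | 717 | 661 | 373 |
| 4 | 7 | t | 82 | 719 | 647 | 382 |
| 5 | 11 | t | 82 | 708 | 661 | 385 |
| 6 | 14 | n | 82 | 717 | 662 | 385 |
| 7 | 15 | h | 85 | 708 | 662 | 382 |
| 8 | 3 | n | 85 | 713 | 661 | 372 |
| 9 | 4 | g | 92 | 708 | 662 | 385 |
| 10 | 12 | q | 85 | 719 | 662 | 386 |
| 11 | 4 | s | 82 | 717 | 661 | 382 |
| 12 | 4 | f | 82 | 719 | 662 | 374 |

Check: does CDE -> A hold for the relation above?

No

(C=92, D=713, E=662): row 1 → A = 9 ✓
(C=85, D=708, E=662): rows 2, 7 → A takes values {4, 15} — violation
(C=82, D=717, E=661): rows 3, 11 → A takes values {9, 4} — violation
(C=82, D=719, E=647): row 4 → A = 7 ✓
(C=82, D=708, E=661): row 5 → A = 11 ✓
(C=82, D=717, E=662): row 6 → A = 14 ✓
(C=85, D=713, E=661): row 8 → A = 3 ✓
(C=92, D=708, E=662): row 9 → A = 4 ✓
(C=85, D=719, E=662): row 10 → A = 12 ✓
(C=82, D=719, E=662): row 12 → A = 4 ✓
Two rows agree on CDE but differ on A, so CDE -> A does not hold.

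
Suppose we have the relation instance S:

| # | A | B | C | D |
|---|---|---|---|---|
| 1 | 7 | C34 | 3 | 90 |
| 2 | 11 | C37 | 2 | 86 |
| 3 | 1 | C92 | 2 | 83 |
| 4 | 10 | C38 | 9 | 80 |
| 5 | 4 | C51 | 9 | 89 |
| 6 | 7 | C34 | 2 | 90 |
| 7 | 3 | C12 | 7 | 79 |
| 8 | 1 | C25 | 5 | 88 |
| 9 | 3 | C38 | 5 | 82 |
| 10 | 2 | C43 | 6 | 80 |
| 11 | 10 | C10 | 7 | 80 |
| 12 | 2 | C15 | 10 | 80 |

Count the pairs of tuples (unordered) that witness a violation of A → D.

A=7: all 2 rows agree on D — 0 pairs.
A=1: violating pairs (3,8) — 1 pair.
A=10: all 2 rows agree on D — 0 pairs.
A=3: violating pairs (7,9) — 1 pair.
A=2: all 2 rows agree on D — 0 pairs.

2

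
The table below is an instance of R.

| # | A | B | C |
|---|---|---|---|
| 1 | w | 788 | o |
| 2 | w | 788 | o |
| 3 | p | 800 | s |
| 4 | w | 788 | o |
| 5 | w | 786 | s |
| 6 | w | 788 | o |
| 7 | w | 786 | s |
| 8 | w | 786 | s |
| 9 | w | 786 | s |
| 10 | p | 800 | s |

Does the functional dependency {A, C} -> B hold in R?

Yes

(A=w, C=o): rows 1, 2, 4, 6 → B = 788, 788, 788, 788 ✓
(A=p, C=s): rows 3, 10 → B = 800, 800 ✓
(A=w, C=s): rows 5, 7, 8, 9 → B = 786, 786, 786, 786 ✓
Every {A, C} value is associated with a single B value, so {A, C} -> B holds.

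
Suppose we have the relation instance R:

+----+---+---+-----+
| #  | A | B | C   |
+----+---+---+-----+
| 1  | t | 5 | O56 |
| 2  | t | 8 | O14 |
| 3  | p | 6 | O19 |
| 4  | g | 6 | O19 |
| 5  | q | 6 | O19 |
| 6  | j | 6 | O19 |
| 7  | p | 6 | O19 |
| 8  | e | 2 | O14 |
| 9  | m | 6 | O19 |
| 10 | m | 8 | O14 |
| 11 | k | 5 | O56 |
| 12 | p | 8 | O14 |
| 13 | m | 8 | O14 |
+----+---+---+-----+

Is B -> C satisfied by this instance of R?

Yes

B=5: rows 1, 11 → C = O56, O56 ✓
B=8: rows 2, 10, 12, 13 → C = O14, O14, O14, O14 ✓
B=6: rows 3, 4, 5, 6, 7, 9 → C = O19, O19, O19, O19, O19, O19 ✓
B=2: row 8 → C = O14 ✓
Every B value is associated with a single C value, so B -> C holds.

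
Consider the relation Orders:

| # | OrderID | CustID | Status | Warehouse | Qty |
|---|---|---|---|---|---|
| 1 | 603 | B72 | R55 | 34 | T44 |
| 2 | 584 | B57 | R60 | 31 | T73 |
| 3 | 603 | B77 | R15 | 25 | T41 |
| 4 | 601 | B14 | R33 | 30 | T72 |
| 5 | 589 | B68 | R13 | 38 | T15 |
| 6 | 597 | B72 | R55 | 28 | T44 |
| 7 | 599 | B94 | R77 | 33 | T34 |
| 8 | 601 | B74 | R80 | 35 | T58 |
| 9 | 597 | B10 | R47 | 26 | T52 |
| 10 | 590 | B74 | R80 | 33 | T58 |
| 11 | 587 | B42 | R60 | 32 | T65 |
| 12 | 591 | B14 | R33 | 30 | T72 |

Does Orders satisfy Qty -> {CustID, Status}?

Yes

Qty=T44: rows 1, 6 → {CustID,Status} = (B72, R55), (B72, R55) ✓
Qty=T73: row 2 → {CustID,Status} = (B57, R60) ✓
Qty=T41: row 3 → {CustID,Status} = (B77, R15) ✓
Qty=T72: rows 4, 12 → {CustID,Status} = (B14, R33), (B14, R33) ✓
Qty=T15: row 5 → {CustID,Status} = (B68, R13) ✓
Qty=T34: row 7 → {CustID,Status} = (B94, R77) ✓
Qty=T58: rows 8, 10 → {CustID,Status} = (B74, R80), (B74, R80) ✓
Qty=T52: row 9 → {CustID,Status} = (B10, R47) ✓
Qty=T65: row 11 → {CustID,Status} = (B42, R60) ✓
Every Qty value is associated with a single {CustID, Status} value, so Qty -> {CustID, Status} holds.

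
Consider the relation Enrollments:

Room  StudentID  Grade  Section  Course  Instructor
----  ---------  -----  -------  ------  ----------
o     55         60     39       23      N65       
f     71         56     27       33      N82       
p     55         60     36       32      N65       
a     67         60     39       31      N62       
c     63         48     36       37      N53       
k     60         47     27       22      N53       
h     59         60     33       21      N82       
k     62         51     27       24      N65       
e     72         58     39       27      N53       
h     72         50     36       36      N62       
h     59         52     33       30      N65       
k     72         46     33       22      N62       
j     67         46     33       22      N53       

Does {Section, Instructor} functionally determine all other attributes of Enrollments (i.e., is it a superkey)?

Yes

All 13 rows have distinct {Section, Instructor} values, so {Section, Instructor} → (all attributes) holds and {Section, Instructor} is a superkey.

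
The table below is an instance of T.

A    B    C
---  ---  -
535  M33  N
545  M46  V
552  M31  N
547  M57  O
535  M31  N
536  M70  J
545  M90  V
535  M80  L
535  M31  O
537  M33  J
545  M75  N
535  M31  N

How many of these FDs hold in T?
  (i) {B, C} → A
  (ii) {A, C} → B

(i) {B, C} → A: (B=M31, C=N): 3 rows → A takes values {552, 535} — violation — fails.
(ii) {A, C} → B: (A=535, C=N): 3 rows → B takes values {M33, M31} — violation; (A=545, C=V): 2 rows → B takes values {M46, M90} — violation — fails.
None of the 2 dependencies hold.

0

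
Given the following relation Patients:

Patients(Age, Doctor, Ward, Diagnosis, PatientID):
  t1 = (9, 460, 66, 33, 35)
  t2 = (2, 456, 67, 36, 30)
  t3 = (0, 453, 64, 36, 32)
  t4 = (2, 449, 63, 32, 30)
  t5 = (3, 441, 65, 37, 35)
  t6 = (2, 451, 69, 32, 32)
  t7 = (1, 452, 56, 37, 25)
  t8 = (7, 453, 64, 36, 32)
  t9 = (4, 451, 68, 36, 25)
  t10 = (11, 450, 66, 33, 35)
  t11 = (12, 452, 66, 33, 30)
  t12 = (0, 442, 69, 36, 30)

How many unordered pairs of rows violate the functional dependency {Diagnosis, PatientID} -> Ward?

(Diagnosis=33, PatientID=35): all 2 rows agree on Ward — 0 pairs.
(Diagnosis=36, PatientID=30): violating pairs (2,12) — 1 pair.
(Diagnosis=36, PatientID=32): all 2 rows agree on Ward — 0 pairs.

1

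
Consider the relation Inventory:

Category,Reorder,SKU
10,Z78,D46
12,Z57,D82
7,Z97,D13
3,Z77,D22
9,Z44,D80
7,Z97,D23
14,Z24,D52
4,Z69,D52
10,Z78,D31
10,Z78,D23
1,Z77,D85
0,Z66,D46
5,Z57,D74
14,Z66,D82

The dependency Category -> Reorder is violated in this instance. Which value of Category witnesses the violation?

Category=10: 3 rows → Reorder = Z78, Z78, Z78 ✓
Category=12: 1 row → Reorder = Z57 ✓
Category=7: 2 rows → Reorder = Z97, Z97 ✓
Category=3: 1 row → Reorder = Z77 ✓
Category=9: 1 row → Reorder = Z44 ✓
Category=14: 2 rows → Reorder takes values {Z24, Z66} — violation
Category=4: 1 row → Reorder = Z69 ✓
Category=1: 1 row → Reorder = Z77 ✓
Category=0: 1 row → Reorder = Z66 ✓
Category=5: 1 row → Reorder = Z57 ✓
The only Category value with inconsistent Reorder is Category=14.

14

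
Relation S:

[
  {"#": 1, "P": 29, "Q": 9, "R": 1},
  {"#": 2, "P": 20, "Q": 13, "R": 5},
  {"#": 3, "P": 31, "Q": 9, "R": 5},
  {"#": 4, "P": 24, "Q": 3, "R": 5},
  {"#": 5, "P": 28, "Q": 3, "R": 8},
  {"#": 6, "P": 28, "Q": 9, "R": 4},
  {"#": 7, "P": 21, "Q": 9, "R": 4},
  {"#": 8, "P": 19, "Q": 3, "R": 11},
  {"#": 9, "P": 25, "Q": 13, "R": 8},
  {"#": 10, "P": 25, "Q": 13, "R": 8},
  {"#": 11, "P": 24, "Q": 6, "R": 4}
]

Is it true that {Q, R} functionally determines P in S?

(Q=9, R=1): row 1 → P = 29 ✓
(Q=13, R=5): row 2 → P = 20 ✓
(Q=9, R=5): row 3 → P = 31 ✓
(Q=3, R=5): row 4 → P = 24 ✓
(Q=3, R=8): row 5 → P = 28 ✓
(Q=9, R=4): rows 6, 7 → P takes values {28, 21} — violation
(Q=3, R=11): row 8 → P = 19 ✓
(Q=13, R=8): rows 9, 10 → P = 25, 25 ✓
(Q=6, R=4): row 11 → P = 24 ✓
Two rows agree on {Q, R} but differ on P, so {Q, R} → P does not hold.

No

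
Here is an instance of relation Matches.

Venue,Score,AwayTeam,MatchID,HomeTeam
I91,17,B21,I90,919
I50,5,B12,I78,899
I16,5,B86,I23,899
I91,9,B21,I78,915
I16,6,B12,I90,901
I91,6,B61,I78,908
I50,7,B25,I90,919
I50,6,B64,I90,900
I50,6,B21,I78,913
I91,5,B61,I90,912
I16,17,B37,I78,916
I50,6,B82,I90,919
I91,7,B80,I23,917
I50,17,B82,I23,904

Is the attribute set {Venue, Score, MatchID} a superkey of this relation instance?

No

Two distinct rows share (Venue=I50, Score=6, MatchID=I90), so {Venue, Score, MatchID} does not determine every attribute — not a superkey.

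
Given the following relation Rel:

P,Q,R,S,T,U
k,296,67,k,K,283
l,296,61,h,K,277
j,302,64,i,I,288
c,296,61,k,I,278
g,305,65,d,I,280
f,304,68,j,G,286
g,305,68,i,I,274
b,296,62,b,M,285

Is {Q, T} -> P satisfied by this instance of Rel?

No

(Q=296, T=K): 2 rows → P takes values {k, l} — violation
(Q=302, T=I): 1 row → P = j ✓
(Q=296, T=I): 1 row → P = c ✓
(Q=305, T=I): 2 rows → P = g, g ✓
(Q=304, T=G): 1 row → P = f ✓
(Q=296, T=M): 1 row → P = b ✓
Two rows agree on {Q, T} but differ on P, so {Q, T} -> P does not hold.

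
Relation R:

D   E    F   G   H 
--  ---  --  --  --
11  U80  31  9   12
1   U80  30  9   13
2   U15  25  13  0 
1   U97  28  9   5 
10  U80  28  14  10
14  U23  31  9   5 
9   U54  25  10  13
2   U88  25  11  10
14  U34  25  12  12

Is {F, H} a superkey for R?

Yes

All 9 rows have distinct {F, H} values, so {F, H} → (all attributes) holds and {F, H} is a superkey.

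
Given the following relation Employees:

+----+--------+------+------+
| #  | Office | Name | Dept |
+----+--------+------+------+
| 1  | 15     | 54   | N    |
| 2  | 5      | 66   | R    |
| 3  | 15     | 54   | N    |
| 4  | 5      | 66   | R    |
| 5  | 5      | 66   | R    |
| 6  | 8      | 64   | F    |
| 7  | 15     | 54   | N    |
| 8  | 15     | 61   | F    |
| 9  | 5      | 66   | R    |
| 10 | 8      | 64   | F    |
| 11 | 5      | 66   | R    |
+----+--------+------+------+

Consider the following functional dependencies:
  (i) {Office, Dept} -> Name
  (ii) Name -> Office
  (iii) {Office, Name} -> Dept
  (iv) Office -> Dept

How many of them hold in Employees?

3

(i) {Office, Dept} -> Name: every LHS value maps to a single RHS value — holds.
(ii) Name -> Office: every LHS value maps to a single RHS value — holds.
(iii) {Office, Name} -> Dept: every LHS value maps to a single RHS value — holds.
(iv) Office -> Dept: Office=15: rows 1, 3, 7, 8 → Dept takes values {N, F} — violation — fails.
3 of the 4 dependencies hold.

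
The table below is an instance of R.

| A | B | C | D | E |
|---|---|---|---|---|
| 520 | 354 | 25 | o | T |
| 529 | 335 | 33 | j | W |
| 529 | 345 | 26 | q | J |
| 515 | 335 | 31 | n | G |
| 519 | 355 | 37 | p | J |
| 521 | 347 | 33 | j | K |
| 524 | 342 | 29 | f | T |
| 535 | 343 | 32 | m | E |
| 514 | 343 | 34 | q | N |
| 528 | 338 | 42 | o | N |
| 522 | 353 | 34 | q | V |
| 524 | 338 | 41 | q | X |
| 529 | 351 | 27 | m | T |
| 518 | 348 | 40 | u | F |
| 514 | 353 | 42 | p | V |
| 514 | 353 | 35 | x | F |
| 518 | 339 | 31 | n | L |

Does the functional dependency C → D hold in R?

C=25: 1 row → D = o ✓
C=33: 2 rows → D = j, j ✓
C=26: 1 row → D = q ✓
C=31: 2 rows → D = n, n ✓
C=37: 1 row → D = p ✓
C=29: 1 row → D = f ✓
C=32: 1 row → D = m ✓
C=34: 2 rows → D = q, q ✓
C=42: 2 rows → D takes values {o, p} — violation
C=41: 1 row → D = q ✓
C=27: 1 row → D = m ✓
C=40: 1 row → D = u ✓
C=35: 1 row → D = x ✓
Two rows agree on C but differ on D, so C → D does not hold.

No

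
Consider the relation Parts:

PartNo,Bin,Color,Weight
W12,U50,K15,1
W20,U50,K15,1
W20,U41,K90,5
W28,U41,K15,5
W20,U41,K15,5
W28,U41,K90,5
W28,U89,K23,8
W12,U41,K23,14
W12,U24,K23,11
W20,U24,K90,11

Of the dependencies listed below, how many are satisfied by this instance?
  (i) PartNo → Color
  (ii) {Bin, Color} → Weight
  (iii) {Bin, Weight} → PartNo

(i) PartNo → Color: PartNo=W12: 3 rows → Color takes values {K15, K23} — violation; PartNo=W20: 4 rows → Color takes values {K15, K90} — violation; PartNo=W28: 3 rows → Color takes values {K15, K90, K23} — violation — fails.
(ii) {Bin, Color} → Weight: every LHS value maps to a single RHS value — holds.
(iii) {Bin, Weight} → PartNo: (Bin=U50, Weight=1): 2 rows → PartNo takes values {W12, W20} — violation; (Bin=U41, Weight=5): 4 rows → PartNo takes values {W20, W28} — violation; (Bin=U24, Weight=11): 2 rows → PartNo takes values {W12, W20} — violation — fails.
1 of the 3 dependencies holds.

1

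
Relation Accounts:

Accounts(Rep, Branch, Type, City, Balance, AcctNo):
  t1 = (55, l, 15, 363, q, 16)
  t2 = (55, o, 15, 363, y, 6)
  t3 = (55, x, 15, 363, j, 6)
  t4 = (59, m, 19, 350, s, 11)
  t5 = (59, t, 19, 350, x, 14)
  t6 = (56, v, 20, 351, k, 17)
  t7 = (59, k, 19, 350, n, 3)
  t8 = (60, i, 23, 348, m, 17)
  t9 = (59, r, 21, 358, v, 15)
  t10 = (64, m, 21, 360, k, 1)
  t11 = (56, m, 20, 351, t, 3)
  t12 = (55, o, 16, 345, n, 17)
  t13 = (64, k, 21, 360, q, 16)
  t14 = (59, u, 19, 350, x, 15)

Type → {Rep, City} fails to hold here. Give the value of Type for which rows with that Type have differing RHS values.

Type=15: rows 1, 2, 3 → {Rep,City} = (55, 363), (55, 363), (55, 363) ✓
Type=19: rows 4, 5, 7, 14 → {Rep,City} = (59, 350), (59, 350), (59, 350), (59, 350) ✓
Type=20: rows 6, 11 → {Rep,City} = (56, 351), (56, 351) ✓
Type=23: row 8 → {Rep,City} = (60, 348) ✓
Type=21: rows 9, 10, 13 → {Rep,City} takes values {(59, 358), (64, 360)} — violation
Type=16: row 12 → {Rep,City} = (55, 345) ✓
The only Type value with inconsistent RHS is Type=21.

21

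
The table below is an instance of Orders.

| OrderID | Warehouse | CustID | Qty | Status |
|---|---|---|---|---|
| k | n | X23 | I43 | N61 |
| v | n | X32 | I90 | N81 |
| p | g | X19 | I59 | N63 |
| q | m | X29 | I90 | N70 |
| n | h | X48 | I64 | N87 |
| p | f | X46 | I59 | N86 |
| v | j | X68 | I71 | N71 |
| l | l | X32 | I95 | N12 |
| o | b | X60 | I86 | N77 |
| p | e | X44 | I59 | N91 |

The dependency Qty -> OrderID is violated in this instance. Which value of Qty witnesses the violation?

I90

Qty=I43: 1 row → OrderID = k ✓
Qty=I90: 2 rows → OrderID takes values {v, q} — violation
Qty=I59: 3 rows → OrderID = p, p, p ✓
Qty=I64: 1 row → OrderID = n ✓
Qty=I71: 1 row → OrderID = v ✓
Qty=I95: 1 row → OrderID = l ✓
Qty=I86: 1 row → OrderID = o ✓
The only Qty value with inconsistent OrderID is Qty=I90.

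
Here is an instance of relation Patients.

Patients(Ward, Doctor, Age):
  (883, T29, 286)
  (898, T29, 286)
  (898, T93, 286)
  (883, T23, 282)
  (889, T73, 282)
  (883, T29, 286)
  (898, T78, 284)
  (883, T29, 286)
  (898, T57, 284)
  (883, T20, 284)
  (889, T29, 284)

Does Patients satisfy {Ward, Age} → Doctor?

No

(Ward=883, Age=286): 3 rows → Doctor = T29, T29, T29 ✓
(Ward=898, Age=286): 2 rows → Doctor takes values {T29, T93} — violation
(Ward=883, Age=282): 1 row → Doctor = T23 ✓
(Ward=889, Age=282): 1 row → Doctor = T73 ✓
(Ward=898, Age=284): 2 rows → Doctor takes values {T78, T57} — violation
(Ward=883, Age=284): 1 row → Doctor = T20 ✓
(Ward=889, Age=284): 1 row → Doctor = T29 ✓
Two rows agree on {Ward, Age} but differ on Doctor, so {Ward, Age} → Doctor does not hold.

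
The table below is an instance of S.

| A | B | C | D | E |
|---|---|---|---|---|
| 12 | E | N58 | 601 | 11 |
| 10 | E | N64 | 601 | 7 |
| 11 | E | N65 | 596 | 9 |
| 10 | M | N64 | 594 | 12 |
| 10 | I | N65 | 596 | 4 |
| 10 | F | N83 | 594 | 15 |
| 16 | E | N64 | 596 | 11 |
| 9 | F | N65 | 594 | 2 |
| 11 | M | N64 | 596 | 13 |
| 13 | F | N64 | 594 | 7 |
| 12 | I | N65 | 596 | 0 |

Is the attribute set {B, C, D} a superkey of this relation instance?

No

Two distinct rows share (B=I, C=N65, D=596), so {B, C, D} does not determine every attribute — not a superkey.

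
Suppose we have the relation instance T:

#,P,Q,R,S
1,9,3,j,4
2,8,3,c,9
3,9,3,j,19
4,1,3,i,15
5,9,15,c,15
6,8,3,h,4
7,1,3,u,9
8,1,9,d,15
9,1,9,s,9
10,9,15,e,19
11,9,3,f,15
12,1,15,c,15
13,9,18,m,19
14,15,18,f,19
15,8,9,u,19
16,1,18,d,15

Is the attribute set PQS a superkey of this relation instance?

All 16 rows have distinct PQS values, so PQS → (all attributes) holds and PQS is a superkey.

Yes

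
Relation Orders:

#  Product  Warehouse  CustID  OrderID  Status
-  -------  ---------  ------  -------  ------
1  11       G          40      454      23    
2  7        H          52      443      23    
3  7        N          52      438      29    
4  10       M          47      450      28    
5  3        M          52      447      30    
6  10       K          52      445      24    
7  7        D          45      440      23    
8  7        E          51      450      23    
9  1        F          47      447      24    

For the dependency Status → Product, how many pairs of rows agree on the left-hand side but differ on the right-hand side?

4

Status=23: violating pairs (1,2), (1,7), (1,8) — 3 pairs.
Status=24: violating pairs (6,9) — 1 pair.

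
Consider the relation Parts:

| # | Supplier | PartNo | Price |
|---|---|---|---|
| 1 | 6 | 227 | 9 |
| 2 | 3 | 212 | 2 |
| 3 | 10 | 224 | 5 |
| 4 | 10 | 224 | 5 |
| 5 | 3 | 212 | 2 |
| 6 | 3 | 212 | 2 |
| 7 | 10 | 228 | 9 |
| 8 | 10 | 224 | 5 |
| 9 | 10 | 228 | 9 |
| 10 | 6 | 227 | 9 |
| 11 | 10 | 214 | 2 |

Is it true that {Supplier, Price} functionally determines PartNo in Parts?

(Supplier=6, Price=9): rows 1, 10 → PartNo = 227, 227 ✓
(Supplier=3, Price=2): rows 2, 5, 6 → PartNo = 212, 212, 212 ✓
(Supplier=10, Price=5): rows 3, 4, 8 → PartNo = 224, 224, 224 ✓
(Supplier=10, Price=9): rows 7, 9 → PartNo = 228, 228 ✓
(Supplier=10, Price=2): row 11 → PartNo = 214 ✓
Every {Supplier, Price} value is associated with a single PartNo value, so {Supplier, Price} -> PartNo holds.

Yes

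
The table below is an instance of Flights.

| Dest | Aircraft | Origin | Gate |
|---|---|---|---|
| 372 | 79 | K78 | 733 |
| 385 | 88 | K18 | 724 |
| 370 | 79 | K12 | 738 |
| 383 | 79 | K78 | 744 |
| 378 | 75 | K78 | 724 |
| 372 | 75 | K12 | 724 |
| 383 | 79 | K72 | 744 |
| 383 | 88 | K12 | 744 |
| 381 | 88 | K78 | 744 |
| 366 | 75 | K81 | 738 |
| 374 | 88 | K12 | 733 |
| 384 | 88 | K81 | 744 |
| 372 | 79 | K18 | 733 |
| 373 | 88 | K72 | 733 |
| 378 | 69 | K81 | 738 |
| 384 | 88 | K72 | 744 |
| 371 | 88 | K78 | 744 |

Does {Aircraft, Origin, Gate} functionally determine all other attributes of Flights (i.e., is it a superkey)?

Two distinct rows share (Aircraft=88, Origin=K78, Gate=744), so {Aircraft, Origin, Gate} does not determine every attribute — not a superkey.

No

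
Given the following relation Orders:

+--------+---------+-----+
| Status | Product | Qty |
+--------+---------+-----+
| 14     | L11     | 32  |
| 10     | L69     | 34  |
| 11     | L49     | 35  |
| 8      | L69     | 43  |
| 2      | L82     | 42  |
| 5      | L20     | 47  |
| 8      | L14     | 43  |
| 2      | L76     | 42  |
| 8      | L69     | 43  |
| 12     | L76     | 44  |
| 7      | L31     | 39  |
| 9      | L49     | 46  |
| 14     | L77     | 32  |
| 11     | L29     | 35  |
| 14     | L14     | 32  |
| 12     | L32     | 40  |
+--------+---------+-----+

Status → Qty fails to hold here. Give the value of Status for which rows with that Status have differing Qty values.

Status=14: 3 rows → Qty = 32, 32, 32 ✓
Status=10: 1 row → Qty = 34 ✓
Status=11: 2 rows → Qty = 35, 35 ✓
Status=8: 3 rows → Qty = 43, 43, 43 ✓
Status=2: 2 rows → Qty = 42, 42 ✓
Status=5: 1 row → Qty = 47 ✓
Status=12: 2 rows → Qty takes values {44, 40} — violation
Status=7: 1 row → Qty = 39 ✓
Status=9: 1 row → Qty = 46 ✓
The only Status value with inconsistent Qty is Status=12.

12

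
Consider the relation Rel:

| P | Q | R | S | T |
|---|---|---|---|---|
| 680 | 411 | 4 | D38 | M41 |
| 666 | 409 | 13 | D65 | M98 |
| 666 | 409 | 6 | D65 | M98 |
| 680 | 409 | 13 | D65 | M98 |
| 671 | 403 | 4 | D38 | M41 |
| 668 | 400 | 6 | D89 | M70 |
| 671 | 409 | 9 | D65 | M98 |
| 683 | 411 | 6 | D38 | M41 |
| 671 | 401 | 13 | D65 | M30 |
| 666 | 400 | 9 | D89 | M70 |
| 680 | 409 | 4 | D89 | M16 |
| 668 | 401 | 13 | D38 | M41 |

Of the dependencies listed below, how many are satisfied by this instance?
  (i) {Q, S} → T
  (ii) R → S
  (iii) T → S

(i) {Q, S} → T: every LHS value maps to a single RHS value — holds.
(ii) R → S: R=4: 3 rows → S takes values {D38, D89} — violation; R=13: 4 rows → S takes values {D65, D38} — violation; R=6: 3 rows → S takes values {D65, D89, D38} — violation; R=9: 2 rows → S takes values {D65, D89} — violation — fails.
(iii) T → S: every LHS value maps to a single RHS value — holds.
2 of the 3 dependencies hold.

2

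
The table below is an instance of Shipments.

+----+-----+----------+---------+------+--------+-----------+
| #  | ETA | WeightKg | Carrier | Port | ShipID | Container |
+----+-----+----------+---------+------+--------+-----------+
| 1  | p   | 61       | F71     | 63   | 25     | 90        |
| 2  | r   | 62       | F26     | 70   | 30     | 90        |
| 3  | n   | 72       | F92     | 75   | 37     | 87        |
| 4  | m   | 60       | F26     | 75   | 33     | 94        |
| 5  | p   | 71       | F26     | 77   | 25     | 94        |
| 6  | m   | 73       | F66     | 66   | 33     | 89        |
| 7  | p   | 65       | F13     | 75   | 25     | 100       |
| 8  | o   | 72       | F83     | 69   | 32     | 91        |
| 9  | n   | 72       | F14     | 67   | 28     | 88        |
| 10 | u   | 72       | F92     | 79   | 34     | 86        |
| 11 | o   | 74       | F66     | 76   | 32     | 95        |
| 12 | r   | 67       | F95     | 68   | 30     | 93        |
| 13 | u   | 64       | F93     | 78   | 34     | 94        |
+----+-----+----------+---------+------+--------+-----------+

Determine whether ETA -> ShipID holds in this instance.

ETA=p: rows 1, 5, 7 → ShipID = 25, 25, 25 ✓
ETA=r: rows 2, 12 → ShipID = 30, 30 ✓
ETA=n: rows 3, 9 → ShipID takes values {37, 28} — violation
ETA=m: rows 4, 6 → ShipID = 33, 33 ✓
ETA=o: rows 8, 11 → ShipID = 32, 32 ✓
ETA=u: rows 10, 13 → ShipID = 34, 34 ✓
Two rows agree on ETA but differ on ShipID, so ETA -> ShipID does not hold.

No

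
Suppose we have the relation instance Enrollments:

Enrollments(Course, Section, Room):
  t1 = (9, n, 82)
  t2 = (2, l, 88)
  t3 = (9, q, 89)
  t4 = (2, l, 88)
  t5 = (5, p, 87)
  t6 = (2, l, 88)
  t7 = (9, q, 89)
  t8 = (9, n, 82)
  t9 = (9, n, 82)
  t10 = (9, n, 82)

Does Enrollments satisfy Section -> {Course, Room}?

Yes

Section=n: rows 1, 8, 9, 10 → {Course,Room} = (9, 82), (9, 82), (9, 82), (9, 82) ✓
Section=l: rows 2, 4, 6 → {Course,Room} = (2, 88), (2, 88), (2, 88) ✓
Section=q: rows 3, 7 → {Course,Room} = (9, 89), (9, 89) ✓
Section=p: row 5 → {Course,Room} = (5, 87) ✓
Every Section value is associated with a single {Course, Room} value, so Section -> {Course, Room} holds.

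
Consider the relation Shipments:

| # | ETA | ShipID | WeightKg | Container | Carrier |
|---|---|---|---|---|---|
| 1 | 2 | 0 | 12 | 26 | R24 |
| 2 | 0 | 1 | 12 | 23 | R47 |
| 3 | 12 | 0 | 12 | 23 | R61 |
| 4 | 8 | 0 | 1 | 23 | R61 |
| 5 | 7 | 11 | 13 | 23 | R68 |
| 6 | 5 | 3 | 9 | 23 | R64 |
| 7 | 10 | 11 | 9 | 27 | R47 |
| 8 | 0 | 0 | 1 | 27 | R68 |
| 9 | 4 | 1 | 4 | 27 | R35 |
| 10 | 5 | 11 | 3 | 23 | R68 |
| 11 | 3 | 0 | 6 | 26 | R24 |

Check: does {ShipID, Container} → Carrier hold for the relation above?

Yes

(ShipID=0, Container=26): rows 1, 11 → Carrier = R24, R24 ✓
(ShipID=1, Container=23): row 2 → Carrier = R47 ✓
(ShipID=0, Container=23): rows 3, 4 → Carrier = R61, R61 ✓
(ShipID=11, Container=23): rows 5, 10 → Carrier = R68, R68 ✓
(ShipID=3, Container=23): row 6 → Carrier = R64 ✓
(ShipID=11, Container=27): row 7 → Carrier = R47 ✓
(ShipID=0, Container=27): row 8 → Carrier = R68 ✓
(ShipID=1, Container=27): row 9 → Carrier = R35 ✓
Every {ShipID, Container} value is associated with a single Carrier value, so {ShipID, Container} → Carrier holds.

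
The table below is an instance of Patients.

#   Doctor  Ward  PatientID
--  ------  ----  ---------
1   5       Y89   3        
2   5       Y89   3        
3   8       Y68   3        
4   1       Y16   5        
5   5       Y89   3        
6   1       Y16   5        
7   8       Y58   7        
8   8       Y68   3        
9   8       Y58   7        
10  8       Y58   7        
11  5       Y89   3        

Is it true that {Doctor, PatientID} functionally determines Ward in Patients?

(Doctor=5, PatientID=3): rows 1, 2, 5, 11 → Ward = Y89, Y89, Y89, Y89 ✓
(Doctor=8, PatientID=3): rows 3, 8 → Ward = Y68, Y68 ✓
(Doctor=1, PatientID=5): rows 4, 6 → Ward = Y16, Y16 ✓
(Doctor=8, PatientID=7): rows 7, 9, 10 → Ward = Y58, Y58, Y58 ✓
Every {Doctor, PatientID} value is associated with a single Ward value, so {Doctor, PatientID} → Ward holds.

Yes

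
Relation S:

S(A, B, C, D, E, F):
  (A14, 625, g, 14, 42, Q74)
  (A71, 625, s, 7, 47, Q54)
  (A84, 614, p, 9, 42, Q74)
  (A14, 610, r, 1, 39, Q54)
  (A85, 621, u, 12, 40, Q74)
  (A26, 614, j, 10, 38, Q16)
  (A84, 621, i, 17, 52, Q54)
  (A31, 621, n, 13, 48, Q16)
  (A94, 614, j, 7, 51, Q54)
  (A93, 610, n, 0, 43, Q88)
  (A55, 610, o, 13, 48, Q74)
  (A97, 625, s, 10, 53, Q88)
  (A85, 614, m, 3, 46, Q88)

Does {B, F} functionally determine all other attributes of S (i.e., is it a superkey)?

Yes

All 13 rows have distinct {B, F} values, so {B, F} → (all attributes) holds and {B, F} is a superkey.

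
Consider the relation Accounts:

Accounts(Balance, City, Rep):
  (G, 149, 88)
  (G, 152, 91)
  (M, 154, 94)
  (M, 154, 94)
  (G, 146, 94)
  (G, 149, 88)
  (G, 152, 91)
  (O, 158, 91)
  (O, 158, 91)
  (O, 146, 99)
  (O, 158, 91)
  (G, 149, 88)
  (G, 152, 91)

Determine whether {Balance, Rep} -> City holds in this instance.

(Balance=G, Rep=88): 3 rows → City = 149, 149, 149 ✓
(Balance=G, Rep=91): 3 rows → City = 152, 152, 152 ✓
(Balance=M, Rep=94): 2 rows → City = 154, 154 ✓
(Balance=G, Rep=94): 1 row → City = 146 ✓
(Balance=O, Rep=91): 3 rows → City = 158, 158, 158 ✓
(Balance=O, Rep=99): 1 row → City = 146 ✓
Every {Balance, Rep} value is associated with a single City value, so {Balance, Rep} -> City holds.

Yes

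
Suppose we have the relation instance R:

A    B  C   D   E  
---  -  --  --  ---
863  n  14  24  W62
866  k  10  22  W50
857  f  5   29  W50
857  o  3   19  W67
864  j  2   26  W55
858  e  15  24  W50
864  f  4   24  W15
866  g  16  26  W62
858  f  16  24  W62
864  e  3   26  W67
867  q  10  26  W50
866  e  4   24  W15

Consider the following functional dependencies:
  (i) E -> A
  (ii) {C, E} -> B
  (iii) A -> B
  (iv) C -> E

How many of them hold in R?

1

(i) E -> A: E=W62: 3 rows → A takes values {863, 866, 858} — violation; E=W50: 4 rows → A takes values {866, 857, 858, 867} — violation; E=W67: 2 rows → A takes values {857, 864} — violation; E=W15: 2 rows → A takes values {864, 866} — violation — fails.
(ii) {C, E} -> B: (C=10, E=W50): 2 rows → B takes values {k, q} — violation; (C=3, E=W67): 2 rows → B takes values {o, e} — violation; (C=4, E=W15): 2 rows → B takes values {f, e} — violation; (C=16, E=W62): 2 rows → B takes values {g, f} — violation — fails.
(iii) A -> B: A=866: 3 rows → B takes values {k, g, e} — violation; A=857: 2 rows → B takes values {f, o} — violation; A=864: 3 rows → B takes values {j, f, e} — violation; A=858: 2 rows → B takes values {e, f} — violation — fails.
(iv) C -> E: every LHS value maps to a single RHS value — holds.
1 of the 4 dependencies holds.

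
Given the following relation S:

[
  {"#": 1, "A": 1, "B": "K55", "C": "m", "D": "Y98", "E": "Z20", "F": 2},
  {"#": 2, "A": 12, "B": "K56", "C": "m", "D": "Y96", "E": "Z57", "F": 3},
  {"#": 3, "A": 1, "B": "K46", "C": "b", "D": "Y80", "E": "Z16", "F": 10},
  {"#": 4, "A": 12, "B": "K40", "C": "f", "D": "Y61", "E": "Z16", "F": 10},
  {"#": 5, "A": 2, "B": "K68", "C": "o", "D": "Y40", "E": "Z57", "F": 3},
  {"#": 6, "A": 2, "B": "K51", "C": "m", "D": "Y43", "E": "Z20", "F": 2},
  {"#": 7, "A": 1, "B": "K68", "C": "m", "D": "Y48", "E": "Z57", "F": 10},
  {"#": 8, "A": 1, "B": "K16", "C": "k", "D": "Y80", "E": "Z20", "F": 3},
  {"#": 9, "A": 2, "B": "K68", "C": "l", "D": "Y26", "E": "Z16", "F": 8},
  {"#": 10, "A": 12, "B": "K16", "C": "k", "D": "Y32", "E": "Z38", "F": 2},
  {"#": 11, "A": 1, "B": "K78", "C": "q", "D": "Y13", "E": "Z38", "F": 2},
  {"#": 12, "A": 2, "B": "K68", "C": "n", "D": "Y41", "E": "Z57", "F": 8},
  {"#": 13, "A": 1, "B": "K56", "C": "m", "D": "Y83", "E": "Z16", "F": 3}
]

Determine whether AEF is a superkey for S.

Yes

All 13 rows have distinct AEF values, so AEF → (all attributes) holds and AEF is a superkey.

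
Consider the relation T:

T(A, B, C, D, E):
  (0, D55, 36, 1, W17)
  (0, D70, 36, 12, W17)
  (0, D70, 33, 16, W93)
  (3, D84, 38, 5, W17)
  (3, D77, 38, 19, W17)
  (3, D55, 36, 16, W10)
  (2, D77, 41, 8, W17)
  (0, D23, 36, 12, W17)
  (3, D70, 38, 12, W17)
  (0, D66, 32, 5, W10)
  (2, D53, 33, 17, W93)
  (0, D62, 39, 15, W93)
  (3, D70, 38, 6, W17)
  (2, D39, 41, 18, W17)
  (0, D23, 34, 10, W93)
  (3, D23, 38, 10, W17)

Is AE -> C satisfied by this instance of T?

(A=0, E=W17): 3 rows → C = 36, 36, 36 ✓
(A=0, E=W93): 3 rows → C takes values {33, 39, 34} — violation
(A=3, E=W17): 5 rows → C = 38, 38, 38, 38, 38 ✓
(A=3, E=W10): 1 row → C = 36 ✓
(A=2, E=W17): 2 rows → C = 41, 41 ✓
(A=0, E=W10): 1 row → C = 32 ✓
(A=2, E=W93): 1 row → C = 33 ✓
Two rows agree on AE but differ on C, so AE -> C does not hold.

No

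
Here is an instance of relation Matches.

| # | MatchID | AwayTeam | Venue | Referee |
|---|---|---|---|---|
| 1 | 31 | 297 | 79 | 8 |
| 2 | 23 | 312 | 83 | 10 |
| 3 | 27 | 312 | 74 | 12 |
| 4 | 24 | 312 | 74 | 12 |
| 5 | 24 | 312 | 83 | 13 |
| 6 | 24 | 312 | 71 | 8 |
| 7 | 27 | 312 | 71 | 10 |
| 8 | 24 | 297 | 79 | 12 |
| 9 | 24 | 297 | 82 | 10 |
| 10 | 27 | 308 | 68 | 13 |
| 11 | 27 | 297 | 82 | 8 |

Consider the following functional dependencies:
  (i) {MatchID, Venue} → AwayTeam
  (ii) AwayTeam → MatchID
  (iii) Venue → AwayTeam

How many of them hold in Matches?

(i) {MatchID, Venue} → AwayTeam: every LHS value maps to a single RHS value — holds.
(ii) AwayTeam → MatchID: AwayTeam=297: rows 1, 8, 9, 11 → MatchID takes values {31, 24, 27} — violation; AwayTeam=312: rows 2, 3, 4, 5, 6, 7 → MatchID takes values {23, 27, 24} — violation — fails.
(iii) Venue → AwayTeam: every LHS value maps to a single RHS value — holds.
2 of the 3 dependencies hold.

2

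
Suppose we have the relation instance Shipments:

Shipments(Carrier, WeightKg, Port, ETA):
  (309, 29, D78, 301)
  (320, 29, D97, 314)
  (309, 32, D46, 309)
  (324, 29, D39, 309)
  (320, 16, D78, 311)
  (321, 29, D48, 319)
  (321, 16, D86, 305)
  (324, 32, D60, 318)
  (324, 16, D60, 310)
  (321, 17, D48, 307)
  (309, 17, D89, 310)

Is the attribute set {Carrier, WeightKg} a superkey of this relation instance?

All 11 rows have distinct {Carrier, WeightKg} values, so {Carrier, WeightKg} → (all attributes) holds and {Carrier, WeightKg} is a superkey.

Yes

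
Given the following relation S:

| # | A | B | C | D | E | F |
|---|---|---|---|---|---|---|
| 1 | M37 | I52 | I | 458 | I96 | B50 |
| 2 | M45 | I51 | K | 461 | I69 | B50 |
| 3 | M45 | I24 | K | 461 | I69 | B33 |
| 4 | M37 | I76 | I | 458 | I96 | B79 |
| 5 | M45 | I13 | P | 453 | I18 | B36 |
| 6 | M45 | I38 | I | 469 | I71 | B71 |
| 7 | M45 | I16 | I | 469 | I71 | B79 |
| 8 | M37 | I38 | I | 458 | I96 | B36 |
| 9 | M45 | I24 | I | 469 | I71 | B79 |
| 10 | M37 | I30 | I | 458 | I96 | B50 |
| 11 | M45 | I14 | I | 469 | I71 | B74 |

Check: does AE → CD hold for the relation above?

(A=M37, E=I96): rows 1, 4, 8, 10 → {C,D} = (I, 458), (I, 458), (I, 458), (I, 458) ✓
(A=M45, E=I69): rows 2, 3 → {C,D} = (K, 461), (K, 461) ✓
(A=M45, E=I18): row 5 → {C,D} = (P, 453) ✓
(A=M45, E=I71): rows 6, 7, 9, 11 → {C,D} = (I, 469), (I, 469), (I, 469), (I, 469) ✓
Every AE value is associated with a single CD value, so AE → CD holds.

Yes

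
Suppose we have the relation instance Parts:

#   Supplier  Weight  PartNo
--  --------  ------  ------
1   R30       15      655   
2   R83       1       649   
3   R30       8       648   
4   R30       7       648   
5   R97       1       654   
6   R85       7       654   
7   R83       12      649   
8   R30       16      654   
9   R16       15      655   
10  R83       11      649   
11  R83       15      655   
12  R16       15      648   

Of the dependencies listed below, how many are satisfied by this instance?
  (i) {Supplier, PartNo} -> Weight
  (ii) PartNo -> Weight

0

(i) {Supplier, PartNo} -> Weight: (Supplier=R83, PartNo=649): rows 2, 7, 10 → Weight takes values {1, 12, 11} — violation; (Supplier=R30, PartNo=648): rows 3, 4 → Weight takes values {8, 7} — violation — fails.
(ii) PartNo -> Weight: PartNo=649: rows 2, 7, 10 → Weight takes values {1, 12, 11} — violation; PartNo=648: rows 3, 4, 12 → Weight takes values {8, 7, 15} — violation; PartNo=654: rows 5, 6, 8 → Weight takes values {1, 7, 16} — violation — fails.
None of the 2 dependencies hold.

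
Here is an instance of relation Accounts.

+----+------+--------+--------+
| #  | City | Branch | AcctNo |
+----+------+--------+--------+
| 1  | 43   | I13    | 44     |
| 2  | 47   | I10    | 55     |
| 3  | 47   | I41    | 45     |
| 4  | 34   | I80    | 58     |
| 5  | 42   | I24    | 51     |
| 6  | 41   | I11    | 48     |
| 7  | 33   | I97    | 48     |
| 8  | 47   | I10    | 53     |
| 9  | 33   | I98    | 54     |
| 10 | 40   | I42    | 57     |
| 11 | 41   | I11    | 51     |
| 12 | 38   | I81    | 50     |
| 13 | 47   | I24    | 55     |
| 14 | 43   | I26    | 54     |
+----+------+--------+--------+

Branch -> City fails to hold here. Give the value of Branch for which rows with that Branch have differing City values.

Branch=I13: row 1 → City = 43 ✓
Branch=I10: rows 2, 8 → City = 47, 47 ✓
Branch=I41: row 3 → City = 47 ✓
Branch=I80: row 4 → City = 34 ✓
Branch=I24: rows 5, 13 → City takes values {42, 47} — violation
Branch=I11: rows 6, 11 → City = 41, 41 ✓
Branch=I97: row 7 → City = 33 ✓
Branch=I98: row 9 → City = 33 ✓
Branch=I42: row 10 → City = 40 ✓
Branch=I81: row 12 → City = 38 ✓
Branch=I26: row 14 → City = 43 ✓
The only Branch value with inconsistent City is Branch=I24.

I24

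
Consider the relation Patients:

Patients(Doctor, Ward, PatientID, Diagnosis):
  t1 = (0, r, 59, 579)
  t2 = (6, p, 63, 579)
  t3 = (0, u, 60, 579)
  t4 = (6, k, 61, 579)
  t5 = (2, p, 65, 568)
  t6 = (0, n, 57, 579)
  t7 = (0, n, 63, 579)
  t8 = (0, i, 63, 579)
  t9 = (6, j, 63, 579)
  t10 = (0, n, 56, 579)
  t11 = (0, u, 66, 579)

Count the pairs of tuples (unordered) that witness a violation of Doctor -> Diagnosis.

0

Doctor=0: all 7 rows agree on Diagnosis — 0 pairs.
Doctor=6: all 3 rows agree on Diagnosis — 0 pairs.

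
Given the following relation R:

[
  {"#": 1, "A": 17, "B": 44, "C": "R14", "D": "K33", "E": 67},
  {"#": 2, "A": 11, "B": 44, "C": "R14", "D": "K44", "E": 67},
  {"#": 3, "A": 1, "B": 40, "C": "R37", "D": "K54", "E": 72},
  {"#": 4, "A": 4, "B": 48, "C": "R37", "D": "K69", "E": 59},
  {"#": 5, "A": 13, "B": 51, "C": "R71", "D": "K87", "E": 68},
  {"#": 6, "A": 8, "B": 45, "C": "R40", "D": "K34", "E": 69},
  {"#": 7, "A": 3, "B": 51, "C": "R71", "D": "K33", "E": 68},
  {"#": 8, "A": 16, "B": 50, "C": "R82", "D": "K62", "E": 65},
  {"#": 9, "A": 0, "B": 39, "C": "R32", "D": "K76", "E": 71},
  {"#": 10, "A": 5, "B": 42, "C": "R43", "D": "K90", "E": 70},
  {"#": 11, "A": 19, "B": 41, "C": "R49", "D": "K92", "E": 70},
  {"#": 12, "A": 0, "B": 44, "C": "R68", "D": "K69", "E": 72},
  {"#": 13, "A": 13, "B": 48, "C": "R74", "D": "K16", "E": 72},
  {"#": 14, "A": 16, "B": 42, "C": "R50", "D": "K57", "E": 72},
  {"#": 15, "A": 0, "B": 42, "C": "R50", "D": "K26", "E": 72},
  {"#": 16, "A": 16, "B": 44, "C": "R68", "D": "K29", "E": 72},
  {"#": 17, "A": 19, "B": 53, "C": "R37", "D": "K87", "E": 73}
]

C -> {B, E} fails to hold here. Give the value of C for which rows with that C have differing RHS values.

R37

C=R14: rows 1, 2 → {B,E} = (44, 67), (44, 67) ✓
C=R37: rows 3, 4, 17 → {B,E} takes values {(40, 72), (48, 59), (53, 73)} — violation
C=R71: rows 5, 7 → {B,E} = (51, 68), (51, 68) ✓
C=R40: row 6 → {B,E} = (45, 69) ✓
C=R82: row 8 → {B,E} = (50, 65) ✓
C=R32: row 9 → {B,E} = (39, 71) ✓
C=R43: row 10 → {B,E} = (42, 70) ✓
C=R49: row 11 → {B,E} = (41, 70) ✓
C=R68: rows 12, 16 → {B,E} = (44, 72), (44, 72) ✓
C=R74: row 13 → {B,E} = (48, 72) ✓
C=R50: rows 14, 15 → {B,E} = (42, 72), (42, 72) ✓
The only C value with inconsistent RHS is C=R37.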